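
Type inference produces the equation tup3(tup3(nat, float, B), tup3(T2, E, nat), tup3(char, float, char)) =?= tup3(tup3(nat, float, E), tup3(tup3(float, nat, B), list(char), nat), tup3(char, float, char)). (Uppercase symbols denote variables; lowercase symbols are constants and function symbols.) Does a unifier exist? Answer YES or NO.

YES

Decompose tup3/3: tup3(nat, float, B) =?= tup3(nat, float, E),  tup3(T2, E, nat) =?= tup3(tup3(float, nat, B), list(char), nat),  tup3(char, float, char) =?= tup3(char, float, char).
Decompose tup3/3: nat =?= nat,  float =?= float,  B =?= E.
Delete trivial equation nat =?= nat.
Delete trivial equation float =?= float.
Bind B := E; substituting into the one remaining equation that mentions B gives: tup3(T2, E, nat) =?= tup3(tup3(float, nat, E), list(char), nat).
Decompose tup3/3: T2 =?= tup3(float, nat, E),  E =?= list(char),  nat =?= nat.
Bind T2 := tup3(float, nat, E); no other remaining equation mentions T2.
Bind E := list(char); no other remaining equation mentions E. Substituting into the earlier bindings gives B := list(char), T2 := tup3(float, nat, list(char)).
Delete trivial equation nat =?= nat.
Delete trivial equation tup3(char, float, char) =?= tup3(char, float, char).
No equations remain and no clash or occurs-check failure arose, so a unifier exists.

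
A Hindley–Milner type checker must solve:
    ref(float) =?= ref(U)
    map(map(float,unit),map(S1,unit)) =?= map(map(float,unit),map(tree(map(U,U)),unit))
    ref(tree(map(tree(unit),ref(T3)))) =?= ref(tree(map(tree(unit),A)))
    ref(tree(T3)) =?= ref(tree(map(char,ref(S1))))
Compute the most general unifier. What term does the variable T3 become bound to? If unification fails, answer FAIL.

Decompose ref/1: float =?= U.
Bind U := float; substituting into the one remaining equation that mentions U gives: map(map(float,unit),map(S1,unit)) =?= map(map(float,unit),map(tree(map(float,float)),unit)).
Decompose map/2: map(float,unit) =?= map(float,unit),  map(S1,unit) =?= map(tree(map(float,float)),unit).
Delete trivial equation map(float,unit) =?= map(float,unit).
Decompose map/2: S1 =?= tree(map(float,float)),  unit =?= unit.
Bind S1 := tree(map(float,float)); substituting into the one remaining equation that mentions S1 gives: ref(tree(T3)) =?= ref(tree(map(char,ref(tree(map(float,float)))))).
Delete trivial equation unit =?= unit.
Decompose ref/1: tree(map(tree(unit),ref(T3))) =?= tree(map(tree(unit),A)).
Decompose tree/1: map(tree(unit),ref(T3)) =?= map(tree(unit),A).
Decompose map/2: tree(unit) =?= tree(unit),  ref(T3) =?= A.
Delete trivial equation tree(unit) =?= tree(unit).
Bind A := ref(T3); no other remaining equation mentions A.
Decompose ref/1: tree(T3) =?= tree(map(char,ref(tree(map(float,float))))).
Decompose tree/1: T3 =?= map(char,ref(tree(map(float,float)))).
Bind T3 := map(char,ref(tree(map(float,float)))). Substituting into the earlier binding gives A := ref(map(char,ref(tree(map(float,float))))).
MGU = { U -> float, S1 -> tree(map(float,float)), A -> ref(map(char,ref(tree(map(float,float))))), T3 -> map(char,ref(tree(map(float,float)))) }, so T3 -> map(char,ref(tree(map(float,float)))).

map(char,ref(tree(map(float,float))))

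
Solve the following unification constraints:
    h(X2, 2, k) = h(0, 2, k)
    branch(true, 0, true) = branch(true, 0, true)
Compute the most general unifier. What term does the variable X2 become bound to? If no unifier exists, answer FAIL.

Decompose h/3: X2 = 0,  2 = 2,  k = k.
Bind X2 := 0; no other remaining equation mentions X2.
Delete trivial equation 2 = 2.
Delete trivial equation k = k.
Delete trivial equation branch(true, 0, true) = branch(true, 0, true).
MGU = { X2 := 0 }, so X2 := 0.

0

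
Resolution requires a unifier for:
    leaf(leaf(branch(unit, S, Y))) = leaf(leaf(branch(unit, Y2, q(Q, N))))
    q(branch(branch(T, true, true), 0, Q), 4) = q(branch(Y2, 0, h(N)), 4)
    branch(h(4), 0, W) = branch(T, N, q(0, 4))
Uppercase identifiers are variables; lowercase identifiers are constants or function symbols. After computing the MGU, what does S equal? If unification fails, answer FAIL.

branch(h(4), true, true)

Decompose leaf/1: leaf(branch(unit, S, Y)) = leaf(branch(unit, Y2, q(Q, N))).
Decompose leaf/1: branch(unit, S, Y) = branch(unit, Y2, q(Q, N)).
Decompose branch/3: unit = unit,  S = Y2,  Y = q(Q, N).
Delete trivial equation unit = unit.
Bind S := Y2; no other remaining equation mentions S.
Bind Y := q(Q, N); no other remaining equation mentions Y.
Decompose q/2: branch(branch(T, true, true), 0, Q) = branch(Y2, 0, h(N)),  4 = 4.
Decompose branch/3: branch(T, true, true) = Y2,  0 = 0,  Q = h(N).
Bind Y2 := branch(T, true, true); no other remaining equation mentions Y2. Substituting into the earlier binding gives S := branch(T, true, true).
Delete trivial equation 0 = 0.
Bind Q := h(N); no other remaining equation mentions Q. Substituting into the earlier binding gives Y := q(h(N), N).
Delete trivial equation 4 = 4.
Decompose branch/3: h(4) = T,  0 = N,  W = q(0, 4).
Bind T := h(4); no other remaining equation mentions T. Substituting into the earlier bindings gives S := branch(h(4), true, true), Y2 := branch(h(4), true, true).
Bind N := 0; no other remaining equation mentions N. Substituting into the earlier bindings gives Y := q(h(0), 0), Q := h(0).
Bind W := q(0, 4).
MGU = { S -> branch(h(4), true, true), Y -> q(h(0), 0), Y2 -> branch(h(4), true, true), Q -> h(0), T -> h(4), N -> 0, W -> q(0, 4) }, so S -> branch(h(4), true, true).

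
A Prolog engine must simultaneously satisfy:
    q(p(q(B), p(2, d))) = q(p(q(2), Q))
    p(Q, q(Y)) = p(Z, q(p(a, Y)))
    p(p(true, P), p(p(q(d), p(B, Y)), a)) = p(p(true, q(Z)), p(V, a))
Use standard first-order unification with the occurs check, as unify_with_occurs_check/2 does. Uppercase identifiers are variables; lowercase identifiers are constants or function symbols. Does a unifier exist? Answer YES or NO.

NO

Decompose q/1: p(q(B), p(2, d)) = p(q(2), Q).
Decompose p/2: q(B) = q(2),  p(2, d) = Q.
Decompose q/1: B = 2.
Bind B := 2; substituting into the one remaining equation that mentions B gives: p(p(true, P), p(p(q(d), p(2, Y)), a)) = p(p(true, q(Z)), p(V, a)).
Bind Q := p(2, d); substituting into the one remaining equation that mentions Q gives: p(p(2, d), q(Y)) = p(Z, q(p(a, Y))).
Decompose p/2: p(2, d) = Z,  q(Y) = q(p(a, Y)).
Bind Z := p(2, d); substituting into the one remaining equation that mentions Z gives: p(p(true, P), p(p(q(d), p(2, Y)), a)) = p(p(true, q(p(2, d))), p(V, a)).
Decompose q/1: Y = p(a, Y).
Occurs check fails: Y occurs in p(a, Y); the equation Y = p(a, Y) has no finite solution.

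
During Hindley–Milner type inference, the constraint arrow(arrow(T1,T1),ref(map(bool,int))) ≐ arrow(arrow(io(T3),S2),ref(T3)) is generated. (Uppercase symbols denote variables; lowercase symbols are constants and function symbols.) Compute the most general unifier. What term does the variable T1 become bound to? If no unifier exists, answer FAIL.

Decompose arrow/2: arrow(T1,T1) ≐ arrow(io(T3),S2),  ref(map(bool,int)) ≐ ref(T3).
Decompose arrow/2: T1 ≐ io(T3),  T1 ≐ S2.
Bind T1 := io(T3); substituting into the one remaining equation that mentions T1 gives: io(T3) ≐ S2.
Bind S2 := io(T3); no other remaining equation mentions S2.
Decompose ref/1: map(bool,int) ≐ T3.
Bind T3 := map(bool,int). Substituting into the earlier bindings gives T1 := io(map(bool,int)), S2 := io(map(bool,int)).
MGU = { T1 := io(map(bool,int)), S2 := io(map(bool,int)), T3 := map(bool,int) }, so T1 := io(map(bool,int)).

io(map(bool,int))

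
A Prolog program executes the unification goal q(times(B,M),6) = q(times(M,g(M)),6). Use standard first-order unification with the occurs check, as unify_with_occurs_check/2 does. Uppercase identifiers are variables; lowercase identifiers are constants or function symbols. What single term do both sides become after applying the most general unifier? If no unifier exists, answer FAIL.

Decompose q/2: times(B,M) = times(M,g(M)),  6 = 6.
Decompose times/2: B = M,  M = g(M).
Bind B := M; no other remaining equation mentions B.
Occurs check fails: M occurs in g(M); the equation M = g(M) has no finite solution.

FAIL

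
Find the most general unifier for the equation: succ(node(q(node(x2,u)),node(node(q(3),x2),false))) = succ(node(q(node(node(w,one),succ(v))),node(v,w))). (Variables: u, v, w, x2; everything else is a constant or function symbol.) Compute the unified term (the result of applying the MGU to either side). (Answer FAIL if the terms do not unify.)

succ(node(q(node(node(false,one),succ(node(q(3),node(false,one))))),node(node(q(3),node(false,one)),false)))

Decompose succ/1: node(q(node(x2,u)),node(node(q(3),x2),false)) = node(q(node(node(w,one),succ(v))),node(v,w)).
Decompose node/2: q(node(x2,u)) = q(node(node(w,one),succ(v))),  node(node(q(3),x2),false) = node(v,w).
Decompose q/1: node(x2,u) = node(node(w,one),succ(v)).
Decompose node/2: x2 = node(w,one),  u = succ(v).
Bind x2 := node(w,one); substituting into the one remaining equation that mentions x2 gives: node(node(q(3),node(w,one)),false) = node(v,w).
Bind u := succ(v); no other remaining equation mentions u.
Decompose node/2: node(q(3),node(w,one)) = v,  false = w.
Bind v := node(q(3),node(w,one)); no other remaining equation mentions v. Substituting into the earlier binding gives u := succ(node(q(3),node(w,one))).
Bind w := false. Substituting into the earlier bindings gives x2 := node(false,one), u := succ(node(q(3),node(false,one))), v := node(q(3),node(false,one)).
Applying the MGU to either side gives succ(node(q(node(node(false,one),succ(node(q(3),node(false,one))))),node(node(q(3),node(false,one)),false))).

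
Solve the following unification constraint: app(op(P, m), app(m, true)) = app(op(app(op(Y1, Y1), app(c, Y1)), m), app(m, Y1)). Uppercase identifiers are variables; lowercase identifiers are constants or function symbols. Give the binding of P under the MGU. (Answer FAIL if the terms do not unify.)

app(op(true, true), app(c, true))

Decompose app/2: op(P, m) = op(app(op(Y1, Y1), app(c, Y1)), m),  app(m, true) = app(m, Y1).
Decompose op/2: P = app(op(Y1, Y1), app(c, Y1)),  m = m.
Bind P := app(op(Y1, Y1), app(c, Y1)); no other remaining equation mentions P.
Delete trivial equation m = m.
Decompose app/2: m = m,  true = Y1.
Delete trivial equation m = m.
Bind Y1 := true. Substituting into the earlier binding gives P := app(op(true, true), app(c, true)).
MGU = { P ↦ app(op(true, true), app(c, true)), Y1 ↦ true }, so P ↦ app(op(true, true), app(c, true)).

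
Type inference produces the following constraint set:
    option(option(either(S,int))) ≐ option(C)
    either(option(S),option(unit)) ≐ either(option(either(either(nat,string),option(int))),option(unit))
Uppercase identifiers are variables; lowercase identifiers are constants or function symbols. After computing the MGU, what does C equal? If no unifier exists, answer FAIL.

option(either(either(either(nat,string),option(int)),int))

Decompose option/1: option(either(S,int)) ≐ C.
Bind C := option(either(S,int)); no other remaining equation mentions C.
Decompose either/2: option(S) ≐ option(either(either(nat,string),option(int))),  option(unit) ≐ option(unit).
Decompose option/1: S ≐ either(either(nat,string),option(int)).
Bind S := either(either(nat,string),option(int)); no other remaining equation mentions S. Substituting into the earlier binding gives C := option(either(either(either(nat,string),option(int)),int)).
Delete trivial equation option(unit) ≐ option(unit).
MGU = { C := option(either(either(either(nat,string),option(int)),int)), S := either(either(nat,string),option(int)) }, so C := option(either(either(either(nat,string),option(int)),int)).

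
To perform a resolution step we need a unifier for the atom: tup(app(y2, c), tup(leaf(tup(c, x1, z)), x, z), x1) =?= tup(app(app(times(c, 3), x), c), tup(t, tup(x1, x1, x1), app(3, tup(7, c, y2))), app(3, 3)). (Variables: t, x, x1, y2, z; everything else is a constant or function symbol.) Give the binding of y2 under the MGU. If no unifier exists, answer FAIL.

app(times(c, 3), tup(app(3, 3), app(3, 3), app(3, 3)))

Decompose tup/3: app(y2, c) =?= app(app(times(c, 3), x), c),  tup(leaf(tup(c, x1, z)), x, z) =?= tup(t, tup(x1, x1, x1), app(3, tup(7, c, y2))),  x1 =?= app(3, 3).
Decompose app/2: y2 =?= app(times(c, 3), x),  c =?= c.
Bind y2 := app(times(c, 3), x); substituting into the one remaining equation that mentions y2 gives: tup(leaf(tup(c, x1, z)), x, z) =?= tup(t, tup(x1, x1, x1), app(3, tup(7, c, app(times(c, 3), x)))).
Delete trivial equation c =?= c.
Decompose tup/3: leaf(tup(c, x1, z)) =?= t,  x =?= tup(x1, x1, x1),  z =?= app(3, tup(7, c, app(times(c, 3), x))).
Bind t := leaf(tup(c, x1, z)); no other remaining equation mentions t.
Bind x := tup(x1, x1, x1); substituting into the one remaining equation that mentions x gives: z =?= app(3, tup(7, c, app(times(c, 3), tup(x1, x1, x1)))). Substituting into the earlier binding gives y2 := app(times(c, 3), tup(x1, x1, x1)).
Bind z := app(3, tup(7, c, app(times(c, 3), tup(x1, x1, x1)))); no other remaining equation mentions z. Substituting into the earlier binding gives t := leaf(tup(c, x1, app(3, tup(7, c, app(times(c, 3), tup(x1, x1, x1)))))).
Bind x1 := app(3, 3). Substituting into the earlier bindings gives y2 := app(times(c, 3), tup(app(3, 3), app(3, 3), app(3, 3))), t := leaf(tup(c, app(3, 3), app(3, tup(7, c, app(times(c, 3), tup(app(3, 3), app(3, 3), app(3, 3))))))), x := tup(app(3, 3), app(3, 3), app(3, 3)), z := app(3, tup(7, c, app(times(c, 3), tup(app(3, 3), app(3, 3), app(3, 3))))).
MGU = { y2 := app(times(c, 3), tup(app(3, 3), app(3, 3), app(3, 3))), t := leaf(tup(c, app(3, 3), app(3, tup(7, c, app(times(c, 3), tup(app(3, 3), app(3, 3), app(3, 3))))))), x := tup(app(3, 3), app(3, 3), app(3, 3)), z := app(3, tup(7, c, app(times(c, 3), tup(app(3, 3), app(3, 3), app(3, 3))))), x1 := app(3, 3) }, so y2 := app(times(c, 3), tup(app(3, 3), app(3, 3), app(3, 3))).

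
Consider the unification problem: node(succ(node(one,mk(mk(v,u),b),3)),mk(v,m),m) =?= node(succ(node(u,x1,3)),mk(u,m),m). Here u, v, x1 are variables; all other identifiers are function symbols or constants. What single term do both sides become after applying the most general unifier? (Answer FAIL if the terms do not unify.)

node(succ(node(one,mk(mk(one,one),b),3)),mk(one,m),m)

Decompose node/3: succ(node(one,mk(mk(v,u),b),3)) =?= succ(node(u,x1,3)),  mk(v,m) =?= mk(u,m),  m =?= m.
Decompose succ/1: node(one,mk(mk(v,u),b),3) =?= node(u,x1,3).
Decompose node/3: one =?= u,  mk(mk(v,u),b) =?= x1,  3 =?= 3.
Bind u := one; substituting into the 2 remaining equations that mention u gives: mk(mk(v,one),b) =?= x1,  mk(v,m) =?= mk(one,m).
Bind x1 := mk(mk(v,one),b); no other remaining equation mentions x1.
Delete trivial equation 3 =?= 3.
Decompose mk/2: v =?= one,  m =?= m.
Bind v := one; no other remaining equation mentions v. Substituting into the earlier binding gives x1 := mk(mk(one,one),b).
Delete trivial equation m =?= m.
Delete trivial equation m =?= m.
Applying the MGU to either side gives node(succ(node(one,mk(mk(one,one),b),3)),mk(one,m),m).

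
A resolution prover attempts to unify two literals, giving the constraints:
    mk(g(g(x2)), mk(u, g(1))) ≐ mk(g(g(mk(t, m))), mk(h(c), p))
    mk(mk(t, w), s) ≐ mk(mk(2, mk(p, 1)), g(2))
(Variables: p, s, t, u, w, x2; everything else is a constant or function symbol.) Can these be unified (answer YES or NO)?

YES

Decompose mk/2: g(g(x2)) ≐ g(g(mk(t, m))),  mk(u, g(1)) ≐ mk(h(c), p).
Decompose g/1: g(x2) ≐ g(mk(t, m)).
Decompose g/1: x2 ≐ mk(t, m).
Bind x2 := mk(t, m); no other remaining equation mentions x2.
Decompose mk/2: u ≐ h(c),  g(1) ≐ p.
Bind u := h(c); no other remaining equation mentions u.
Bind p := g(1); substituting into the remaining equation gives: mk(mk(t, w), s) ≐ mk(mk(2, mk(g(1), 1)), g(2)).
Decompose mk/2: mk(t, w) ≐ mk(2, mk(g(1), 1)),  s ≐ g(2).
Decompose mk/2: t ≐ 2,  w ≐ mk(g(1), 1).
Bind t := 2; no other remaining equation mentions t. Substituting into the earlier binding gives x2 := mk(2, m).
Bind w := mk(g(1), 1); no other remaining equation mentions w.
Bind s := g(2).
No equations remain and no clash or occurs-check failure arose, so a unifier exists.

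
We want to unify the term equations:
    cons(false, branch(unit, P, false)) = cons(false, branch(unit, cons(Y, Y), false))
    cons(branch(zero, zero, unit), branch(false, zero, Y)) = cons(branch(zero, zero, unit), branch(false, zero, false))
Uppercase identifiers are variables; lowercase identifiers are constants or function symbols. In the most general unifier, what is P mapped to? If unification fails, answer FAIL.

cons(false, false)

Decompose cons/2: false = false,  branch(unit, P, false) = branch(unit, cons(Y, Y), false).
Delete trivial equation false = false.
Decompose branch/3: unit = unit,  P = cons(Y, Y),  false = false.
Delete trivial equation unit = unit.
Bind P := cons(Y, Y); no other remaining equation mentions P.
Delete trivial equation false = false.
Decompose cons/2: branch(zero, zero, unit) = branch(zero, zero, unit),  branch(false, zero, Y) = branch(false, zero, false).
Delete trivial equation branch(zero, zero, unit) = branch(zero, zero, unit).
Decompose branch/3: false = false,  zero = zero,  Y = false.
Delete trivial equation false = false.
Delete trivial equation zero = zero.
Bind Y := false. Substituting into the earlier binding gives P := cons(false, false).
MGU = { P := cons(false, false), Y := false }, so P := cons(false, false).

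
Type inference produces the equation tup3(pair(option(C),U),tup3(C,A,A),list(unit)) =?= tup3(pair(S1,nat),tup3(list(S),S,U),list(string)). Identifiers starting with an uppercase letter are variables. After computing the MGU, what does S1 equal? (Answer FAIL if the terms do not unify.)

FAIL

Decompose tup3/3: pair(option(C),U) =?= pair(S1,nat),  tup3(C,A,A) =?= tup3(list(S),S,U),  list(unit) =?= list(string).
Decompose pair/2: option(C) =?= S1,  U =?= nat.
Bind S1 := option(C); no other remaining equation mentions S1.
Bind U := nat; substituting into the one remaining equation that mentions U gives: tup3(C,A,A) =?= tup3(list(S),S,nat).
Decompose tup3/3: C =?= list(S),  A =?= S,  A =?= nat.
Bind C := list(S); no other remaining equation mentions C. Substituting into the earlier binding gives S1 := option(list(S)).
Bind A := S; substituting into the one remaining equation that mentions A gives: S =?= nat.
Bind S := nat; no other remaining equation mentions S. Substituting into the earlier bindings gives S1 := option(list(nat)), C := list(nat), A := nat.
Decompose list/1: unit =?= string.
Clash: constants unit and string differ; no unifier exists.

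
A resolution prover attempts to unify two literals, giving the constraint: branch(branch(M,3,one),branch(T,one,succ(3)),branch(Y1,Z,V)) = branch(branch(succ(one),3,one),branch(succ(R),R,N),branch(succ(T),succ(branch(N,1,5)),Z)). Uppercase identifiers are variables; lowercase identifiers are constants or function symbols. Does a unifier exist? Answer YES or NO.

Decompose branch/3: branch(M,3,one) = branch(succ(one),3,one),  branch(T,one,succ(3)) = branch(succ(R),R,N),  branch(Y1,Z,V) = branch(succ(T),succ(branch(N,1,5)),Z).
Decompose branch/3: M = succ(one),  3 = 3,  one = one.
Bind M := succ(one); no other remaining equation mentions M.
Delete trivial equation 3 = 3.
Delete trivial equation one = one.
Decompose branch/3: T = succ(R),  one = R,  succ(3) = N.
Bind T := succ(R); substituting into the one remaining equation that mentions T gives: branch(Y1,Z,V) = branch(succ(succ(R)),succ(branch(N,1,5)),Z).
Bind R := one; substituting into the one remaining equation that mentions R gives: branch(Y1,Z,V) = branch(succ(succ(one)),succ(branch(N,1,5)),Z). Substituting into the earlier binding gives T := succ(one).
Bind N := succ(3); substituting into the remaining equation gives: branch(Y1,Z,V) = branch(succ(succ(one)),succ(branch(succ(3),1,5)),Z).
Decompose branch/3: Y1 = succ(succ(one)),  Z = succ(branch(succ(3),1,5)),  V = Z.
Bind Y1 := succ(succ(one)); no other remaining equation mentions Y1.
Bind Z := succ(branch(succ(3),1,5)); substituting into the remaining equation gives: V = succ(branch(succ(3),1,5)).
Bind V := succ(branch(succ(3),1,5)).
No equations remain and no clash or occurs-check failure arose, so a unifier exists.

YES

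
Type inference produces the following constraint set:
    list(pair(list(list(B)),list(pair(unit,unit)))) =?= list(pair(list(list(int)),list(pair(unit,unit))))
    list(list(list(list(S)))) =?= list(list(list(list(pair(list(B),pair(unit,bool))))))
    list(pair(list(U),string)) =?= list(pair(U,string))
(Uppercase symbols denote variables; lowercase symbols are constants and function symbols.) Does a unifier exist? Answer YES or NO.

NO

Decompose list/1: pair(list(list(B)),list(pair(unit,unit))) =?= pair(list(list(int)),list(pair(unit,unit))).
Decompose pair/2: list(list(B)) =?= list(list(int)),  list(pair(unit,unit)) =?= list(pair(unit,unit)).
Decompose list/1: list(B) =?= list(int).
Decompose list/1: B =?= int.
Bind B := int; substituting into the one remaining equation that mentions B gives: list(list(list(list(S)))) =?= list(list(list(list(pair(list(int),pair(unit,bool)))))).
Delete trivial equation list(pair(unit,unit)) =?= list(pair(unit,unit)).
Decompose list/1: list(list(list(S))) =?= list(list(list(pair(list(int),pair(unit,bool))))).
Decompose list/1: list(list(S)) =?= list(list(pair(list(int),pair(unit,bool)))).
Decompose list/1: list(S) =?= list(pair(list(int),pair(unit,bool))).
Decompose list/1: S =?= pair(list(int),pair(unit,bool)).
Bind S := pair(list(int),pair(unit,bool)); no other remaining equation mentions S.
Decompose list/1: pair(list(U),string) =?= pair(U,string).
Decompose pair/2: list(U) =?= U,  string =?= string.
Occurs check fails: U occurs in list(U); the equation U =?= list(U) has no finite solution.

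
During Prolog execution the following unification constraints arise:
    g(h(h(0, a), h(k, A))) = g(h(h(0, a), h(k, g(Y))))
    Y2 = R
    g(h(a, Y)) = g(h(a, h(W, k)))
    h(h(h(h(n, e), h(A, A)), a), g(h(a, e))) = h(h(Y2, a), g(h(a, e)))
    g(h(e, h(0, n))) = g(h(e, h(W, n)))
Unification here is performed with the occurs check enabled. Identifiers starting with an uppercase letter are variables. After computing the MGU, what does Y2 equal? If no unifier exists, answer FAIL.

h(h(n, e), h(g(h(0, k)), g(h(0, k))))

Decompose g/1: h(h(0, a), h(k, A)) = h(h(0, a), h(k, g(Y))).
Decompose h/2: h(0, a) = h(0, a),  h(k, A) = h(k, g(Y)).
Delete trivial equation h(0, a) = h(0, a).
Decompose h/2: k = k,  A = g(Y).
Delete trivial equation k = k.
Bind A := g(Y); substituting into the one remaining equation that mentions A gives: h(h(h(h(n, e), h(g(Y), g(Y))), a), g(h(a, e))) = h(h(Y2, a), g(h(a, e))).
Bind Y2 := R; substituting into the one remaining equation that mentions Y2 gives: h(h(h(h(n, e), h(g(Y), g(Y))), a), g(h(a, e))) = h(h(R, a), g(h(a, e))).
Decompose g/1: h(a, Y) = h(a, h(W, k)).
Decompose h/2: a = a,  Y = h(W, k).
Delete trivial equation a = a.
Bind Y := h(W, k); substituting into the one remaining equation that mentions Y gives: h(h(h(h(n, e), h(g(h(W, k)), g(h(W, k)))), a), g(h(a, e))) = h(h(R, a), g(h(a, e))). Substituting into the earlier binding gives A := g(h(W, k)).
Decompose h/2: h(h(h(n, e), h(g(h(W, k)), g(h(W, k)))), a) = h(R, a),  g(h(a, e)) = g(h(a, e)).
Decompose h/2: h(h(n, e), h(g(h(W, k)), g(h(W, k)))) = R,  a = a.
Bind R := h(h(n, e), h(g(h(W, k)), g(h(W, k)))); no other remaining equation mentions R. Substituting into the earlier binding gives Y2 := h(h(n, e), h(g(h(W, k)), g(h(W, k)))).
Delete trivial equation a = a.
Delete trivial equation g(h(a, e)) = g(h(a, e)).
Decompose g/1: h(e, h(0, n)) = h(e, h(W, n)).
Decompose h/2: e = e,  h(0, n) = h(W, n).
Delete trivial equation e = e.
Decompose h/2: 0 = W,  n = n.
Bind W := 0; no other remaining equation mentions W. Substituting into the earlier bindings gives A := g(h(0, k)), Y2 := h(h(n, e), h(g(h(0, k)), g(h(0, k)))), Y := h(0, k), R := h(h(n, e), h(g(h(0, k)), g(h(0, k)))).
Delete trivial equation n = n.
MGU = { A = g(h(0, k)), Y2 = h(h(n, e), h(g(h(0, k)), g(h(0, k)))), Y = h(0, k), R = h(h(n, e), h(g(h(0, k)), g(h(0, k)))), W = 0 }, so Y2 = h(h(n, e), h(g(h(0, k)), g(h(0, k)))).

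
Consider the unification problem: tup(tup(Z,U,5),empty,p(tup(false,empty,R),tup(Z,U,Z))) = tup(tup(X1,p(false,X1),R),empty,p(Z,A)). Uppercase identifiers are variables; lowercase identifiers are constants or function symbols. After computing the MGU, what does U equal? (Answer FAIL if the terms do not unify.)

p(false,tup(false,empty,5))

Decompose tup/3: tup(Z,U,5) = tup(X1,p(false,X1),R),  empty = empty,  p(tup(false,empty,R),tup(Z,U,Z)) = p(Z,A).
Decompose tup/3: Z = X1,  U = p(false,X1),  5 = R.
Bind Z := X1; substituting into the one remaining equation that mentions Z gives: p(tup(false,empty,R),tup(X1,U,X1)) = p(X1,A).
Bind U := p(false,X1); substituting into the one remaining equation that mentions U gives: p(tup(false,empty,R),tup(X1,p(false,X1),X1)) = p(X1,A).
Bind R := 5; substituting into the one remaining equation that mentions R gives: p(tup(false,empty,5),tup(X1,p(false,X1),X1)) = p(X1,A).
Delete trivial equation empty = empty.
Decompose p/2: tup(false,empty,5) = X1,  tup(X1,p(false,X1),X1) = A.
Bind X1 := tup(false,empty,5); substituting into the remaining equation gives: tup(tup(false,empty,5),p(false,tup(false,empty,5)),tup(false,empty,5)) = A. Substituting into the earlier bindings gives Z := tup(false,empty,5), U := p(false,tup(false,empty,5)).
Bind A := tup(tup(false,empty,5),p(false,tup(false,empty,5)),tup(false,empty,5)).
MGU = { Z := tup(false,empty,5), U := p(false,tup(false,empty,5)), R := 5, X1 := tup(false,empty,5), A := tup(tup(false,empty,5),p(false,tup(false,empty,5)),tup(false,empty,5)) }, so U := p(false,tup(false,empty,5)).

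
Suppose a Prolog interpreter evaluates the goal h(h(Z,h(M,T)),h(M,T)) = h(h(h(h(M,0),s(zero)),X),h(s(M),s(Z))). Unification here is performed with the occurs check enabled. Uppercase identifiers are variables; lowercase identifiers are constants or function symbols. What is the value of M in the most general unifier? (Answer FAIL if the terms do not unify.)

FAIL

Decompose h/2: h(Z,h(M,T)) = h(h(h(M,0),s(zero)),X),  h(M,T) = h(s(M),s(Z)).
Decompose h/2: Z = h(h(M,0),s(zero)),  h(M,T) = X.
Bind Z := h(h(M,0),s(zero)); substituting into the one remaining equation that mentions Z gives: h(M,T) = h(s(M),s(h(h(M,0),s(zero)))).
Bind X := h(M,T); no other remaining equation mentions X.
Decompose h/2: M = s(M),  T = s(h(h(M,0),s(zero))).
Occurs check fails: M occurs in s(M); the equation M = s(M) has no finite solution.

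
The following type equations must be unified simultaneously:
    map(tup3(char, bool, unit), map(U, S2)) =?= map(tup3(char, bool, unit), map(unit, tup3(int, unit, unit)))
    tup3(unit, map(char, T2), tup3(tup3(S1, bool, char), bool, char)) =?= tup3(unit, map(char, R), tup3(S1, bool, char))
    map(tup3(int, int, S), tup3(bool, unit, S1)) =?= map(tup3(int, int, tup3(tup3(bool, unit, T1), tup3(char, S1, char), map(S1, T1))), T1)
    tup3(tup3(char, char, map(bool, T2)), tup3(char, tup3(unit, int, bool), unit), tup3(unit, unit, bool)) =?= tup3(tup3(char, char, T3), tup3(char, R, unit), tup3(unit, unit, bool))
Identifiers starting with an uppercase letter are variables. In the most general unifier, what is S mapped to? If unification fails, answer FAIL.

FAIL

Decompose map/2: tup3(char, bool, unit) =?= tup3(char, bool, unit),  map(U, S2) =?= map(unit, tup3(int, unit, unit)).
Delete trivial equation tup3(char, bool, unit) =?= tup3(char, bool, unit).
Decompose map/2: U =?= unit,  S2 =?= tup3(int, unit, unit).
Bind U := unit; no other remaining equation mentions U.
Bind S2 := tup3(int, unit, unit); no other remaining equation mentions S2.
Decompose tup3/3: unit =?= unit,  map(char, T2) =?= map(char, R),  tup3(tup3(S1, bool, char), bool, char) =?= tup3(S1, bool, char).
Delete trivial equation unit =?= unit.
Decompose map/2: char =?= char,  T2 =?= R.
Delete trivial equation char =?= char.
Bind T2 := R; substituting into the one remaining equation that mentions T2 gives: tup3(tup3(char, char, map(bool, R)), tup3(char, tup3(unit, int, bool), unit), tup3(unit, unit, bool)) =?= tup3(tup3(char, char, T3), tup3(char, R, unit), tup3(unit, unit, bool)).
Decompose tup3/3: tup3(S1, bool, char) =?= S1,  bool =?= bool,  char =?= char.
Occurs check fails: S1 occurs in tup3(S1, bool, char); the equation S1 =?= tup3(S1, bool, char) has no finite solution.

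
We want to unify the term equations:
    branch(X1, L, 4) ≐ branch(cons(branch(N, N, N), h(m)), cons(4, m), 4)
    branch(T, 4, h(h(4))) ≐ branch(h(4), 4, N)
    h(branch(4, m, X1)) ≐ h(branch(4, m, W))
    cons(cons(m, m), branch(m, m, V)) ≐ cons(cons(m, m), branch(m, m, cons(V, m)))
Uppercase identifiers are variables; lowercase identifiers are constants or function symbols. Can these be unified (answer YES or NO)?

Decompose branch/3: X1 ≐ cons(branch(N, N, N), h(m)),  L ≐ cons(4, m),  4 ≐ 4.
Bind X1 := cons(branch(N, N, N), h(m)); substituting into the one remaining equation that mentions X1 gives: h(branch(4, m, cons(branch(N, N, N), h(m)))) ≐ h(branch(4, m, W)).
Bind L := cons(4, m); no other remaining equation mentions L.
Delete trivial equation 4 ≐ 4.
Decompose branch/3: T ≐ h(4),  4 ≐ 4,  h(h(4)) ≐ N.
Bind T := h(4); no other remaining equation mentions T.
Delete trivial equation 4 ≐ 4.
Bind N := h(h(4)); substituting into the one remaining equation that mentions N gives: h(branch(4, m, cons(branch(h(h(4)), h(h(4)), h(h(4))), h(m)))) ≐ h(branch(4, m, W)). Substituting into the earlier binding gives X1 := cons(branch(h(h(4)), h(h(4)), h(h(4))), h(m)).
Decompose h/1: branch(4, m, cons(branch(h(h(4)), h(h(4)), h(h(4))), h(m))) ≐ branch(4, m, W).
Decompose branch/3: 4 ≐ 4,  m ≐ m,  cons(branch(h(h(4)), h(h(4)), h(h(4))), h(m)) ≐ W.
Delete trivial equation 4 ≐ 4.
Delete trivial equation m ≐ m.
Bind W := cons(branch(h(h(4)), h(h(4)), h(h(4))), h(m)); no other remaining equation mentions W.
Decompose cons/2: cons(m, m) ≐ cons(m, m),  branch(m, m, V) ≐ branch(m, m, cons(V, m)).
Delete trivial equation cons(m, m) ≐ cons(m, m).
Decompose branch/3: m ≐ m,  m ≐ m,  V ≐ cons(V, m).
Delete trivial equation m ≐ m.
Delete trivial equation m ≐ m.
Occurs check fails: V occurs in cons(V, m); the equation V ≐ cons(V, m) has no finite solution.

NO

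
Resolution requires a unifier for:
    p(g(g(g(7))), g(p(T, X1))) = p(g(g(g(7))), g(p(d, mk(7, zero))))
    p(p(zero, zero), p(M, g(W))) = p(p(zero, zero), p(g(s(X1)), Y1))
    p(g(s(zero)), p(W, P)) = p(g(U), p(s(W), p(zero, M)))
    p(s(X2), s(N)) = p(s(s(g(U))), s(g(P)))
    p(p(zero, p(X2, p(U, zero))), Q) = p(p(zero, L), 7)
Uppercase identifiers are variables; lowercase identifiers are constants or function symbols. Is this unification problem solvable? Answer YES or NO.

NO

Decompose p/2: g(g(g(7))) = g(g(g(7))),  g(p(T, X1)) = g(p(d, mk(7, zero))).
Delete trivial equation g(g(g(7))) = g(g(g(7))).
Decompose g/1: p(T, X1) = p(d, mk(7, zero)).
Decompose p/2: T = d,  X1 = mk(7, zero).
Bind T := d; no other remaining equation mentions T.
Bind X1 := mk(7, zero); substituting into the one remaining equation that mentions X1 gives: p(p(zero, zero), p(M, g(W))) = p(p(zero, zero), p(g(s(mk(7, zero))), Y1)).
Decompose p/2: p(zero, zero) = p(zero, zero),  p(M, g(W)) = p(g(s(mk(7, zero))), Y1).
Delete trivial equation p(zero, zero) = p(zero, zero).
Decompose p/2: M = g(s(mk(7, zero))),  g(W) = Y1.
Bind M := g(s(mk(7, zero))); substituting into the one remaining equation that mentions M gives: p(g(s(zero)), p(W, P)) = p(g(U), p(s(W), p(zero, g(s(mk(7, zero)))))).
Bind Y1 := g(W); no other remaining equation mentions Y1.
Decompose p/2: g(s(zero)) = g(U),  p(W, P) = p(s(W), p(zero, g(s(mk(7, zero))))).
Decompose g/1: s(zero) = U.
Bind U := s(zero); substituting into the 2 remaining equations that mention U gives: p(s(X2), s(N)) = p(s(s(g(s(zero)))), s(g(P))),  p(p(zero, p(X2, p(s(zero), zero))), Q) = p(p(zero, L), 7).
Decompose p/2: W = s(W),  P = p(zero, g(s(mk(7, zero)))).
Occurs check fails: W occurs in s(W); the equation W = s(W) has no finite solution.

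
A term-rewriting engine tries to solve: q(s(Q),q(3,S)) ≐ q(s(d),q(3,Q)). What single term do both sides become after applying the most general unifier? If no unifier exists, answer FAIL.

q(s(d),q(3,d))

Decompose q/2: s(Q) ≐ s(d),  q(3,S) ≐ q(3,Q).
Decompose s/1: Q ≐ d.
Bind Q := d; substituting into the remaining equation gives: q(3,S) ≐ q(3,d).
Decompose q/2: 3 ≐ 3,  S ≐ d.
Delete trivial equation 3 ≐ 3.
Bind S := d.
Applying the MGU to either side gives q(s(d),q(3,d)).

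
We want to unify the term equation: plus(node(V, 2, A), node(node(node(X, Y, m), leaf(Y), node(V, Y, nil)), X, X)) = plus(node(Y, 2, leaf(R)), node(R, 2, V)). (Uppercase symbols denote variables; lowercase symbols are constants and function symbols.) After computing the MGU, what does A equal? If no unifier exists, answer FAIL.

Decompose plus/2: node(V, 2, A) = node(Y, 2, leaf(R)),  node(node(node(X, Y, m), leaf(Y), node(V, Y, nil)), X, X) = node(R, 2, V).
Decompose node/3: V = Y,  2 = 2,  A = leaf(R).
Bind V := Y; substituting into the one remaining equation that mentions V gives: node(node(node(X, Y, m), leaf(Y), node(Y, Y, nil)), X, X) = node(R, 2, Y).
Delete trivial equation 2 = 2.
Bind A := leaf(R); no other remaining equation mentions A.
Decompose node/3: node(node(X, Y, m), leaf(Y), node(Y, Y, nil)) = R,  X = 2,  X = Y.
Bind R := node(node(X, Y, m), leaf(Y), node(Y, Y, nil)); no other remaining equation mentions R. Substituting into the earlier binding gives A := leaf(node(node(X, Y, m), leaf(Y), node(Y, Y, nil))).
Bind X := 2; substituting into the remaining equation gives: 2 = Y. Substituting into the earlier bindings gives A := leaf(node(node(2, Y, m), leaf(Y), node(Y, Y, nil))), R := node(node(2, Y, m), leaf(Y), node(Y, Y, nil)).
Bind Y := 2. Substituting into the earlier bindings gives V := 2, A := leaf(node(node(2, 2, m), leaf(2), node(2, 2, nil))), R := node(node(2, 2, m), leaf(2), node(2, 2, nil)).
MGU = { V -> 2, A -> leaf(node(node(2, 2, m), leaf(2), node(2, 2, nil))), R -> node(node(2, 2, m), leaf(2), node(2, 2, nil)), X -> 2, Y -> 2 }, so A -> leaf(node(node(2, 2, m), leaf(2), node(2, 2, nil))).

leaf(node(node(2, 2, m), leaf(2), node(2, 2, nil)))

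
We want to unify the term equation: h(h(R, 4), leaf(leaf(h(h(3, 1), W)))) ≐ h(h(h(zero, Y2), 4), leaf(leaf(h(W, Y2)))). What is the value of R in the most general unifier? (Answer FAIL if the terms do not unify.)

Decompose h/2: h(R, 4) ≐ h(h(zero, Y2), 4),  leaf(leaf(h(h(3, 1), W))) ≐ leaf(leaf(h(W, Y2))).
Decompose h/2: R ≐ h(zero, Y2),  4 ≐ 4.
Bind R := h(zero, Y2); no other remaining equation mentions R.
Delete trivial equation 4 ≐ 4.
Decompose leaf/1: leaf(h(h(3, 1), W)) ≐ leaf(h(W, Y2)).
Decompose leaf/1: h(h(3, 1), W) ≐ h(W, Y2).
Decompose h/2: h(3, 1) ≐ W,  W ≐ Y2.
Bind W := h(3, 1); substituting into the remaining equation gives: h(3, 1) ≐ Y2.
Bind Y2 := h(3, 1). Substituting into the earlier binding gives R := h(zero, h(3, 1)).
MGU = { R ↦ h(zero, h(3, 1)), W ↦ h(3, 1), Y2 ↦ h(3, 1) }, so R ↦ h(zero, h(3, 1)).

h(zero, h(3, 1))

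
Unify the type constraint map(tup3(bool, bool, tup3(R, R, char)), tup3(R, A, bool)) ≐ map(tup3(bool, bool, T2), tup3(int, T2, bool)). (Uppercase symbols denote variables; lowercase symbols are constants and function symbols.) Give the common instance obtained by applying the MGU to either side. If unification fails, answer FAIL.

map(tup3(bool, bool, tup3(int, int, char)), tup3(int, tup3(int, int, char), bool))

Decompose map/2: tup3(bool, bool, tup3(R, R, char)) ≐ tup3(bool, bool, T2),  tup3(R, A, bool) ≐ tup3(int, T2, bool).
Decompose tup3/3: bool ≐ bool,  bool ≐ bool,  tup3(R, R, char) ≐ T2.
Delete trivial equation bool ≐ bool.
Delete trivial equation bool ≐ bool.
Bind T2 := tup3(R, R, char); substituting into the remaining equation gives: tup3(R, A, bool) ≐ tup3(int, tup3(R, R, char), bool).
Decompose tup3/3: R ≐ int,  A ≐ tup3(R, R, char),  bool ≐ bool.
Bind R := int; substituting into the one remaining equation that mentions R gives: A ≐ tup3(int, int, char). Substituting into the earlier binding gives T2 := tup3(int, int, char).
Bind A := tup3(int, int, char); no other remaining equation mentions A.
Delete trivial equation bool ≐ bool.
Applying the MGU to either side gives map(tup3(bool, bool, tup3(int, int, char)), tup3(int, tup3(int, int, char), bool)).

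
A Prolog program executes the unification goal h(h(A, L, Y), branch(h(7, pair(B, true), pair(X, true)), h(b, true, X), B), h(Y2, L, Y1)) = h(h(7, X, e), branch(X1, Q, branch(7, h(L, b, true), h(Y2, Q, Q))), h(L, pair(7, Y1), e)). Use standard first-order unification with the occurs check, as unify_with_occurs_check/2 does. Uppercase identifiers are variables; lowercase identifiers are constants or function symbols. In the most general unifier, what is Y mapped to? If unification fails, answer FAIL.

e

Decompose h/3: h(A, L, Y) = h(7, X, e),  branch(h(7, pair(B, true), pair(X, true)), h(b, true, X), B) = branch(X1, Q, branch(7, h(L, b, true), h(Y2, Q, Q))),  h(Y2, L, Y1) = h(L, pair(7, Y1), e).
Decompose h/3: A = 7,  L = X,  Y = e.
Bind A := 7; no other remaining equation mentions A.
Bind L := X; substituting into the 2 remaining equations that mention L gives: branch(h(7, pair(B, true), pair(X, true)), h(b, true, X), B) = branch(X1, Q, branch(7, h(X, b, true), h(Y2, Q, Q))),  h(Y2, X, Y1) = h(X, pair(7, Y1), e).
Bind Y := e; no other remaining equation mentions Y.
Decompose branch/3: h(7, pair(B, true), pair(X, true)) = X1,  h(b, true, X) = Q,  B = branch(7, h(X, b, true), h(Y2, Q, Q)).
Bind X1 := h(7, pair(B, true), pair(X, true)); no other remaining equation mentions X1.
Bind Q := h(b, true, X); substituting into the one remaining equation that mentions Q gives: B = branch(7, h(X, b, true), h(Y2, h(b, true, X), h(b, true, X))).
Bind B := branch(7, h(X, b, true), h(Y2, h(b, true, X), h(b, true, X))); no other remaining equation mentions B. Substituting into the earlier binding gives X1 := h(7, pair(branch(7, h(X, b, true), h(Y2, h(b, true, X), h(b, true, X))), true), pair(X, true)).
Decompose h/3: Y2 = X,  X = pair(7, Y1),  Y1 = e.
Bind Y2 := X; no other remaining equation mentions Y2. Substituting into the earlier bindings gives X1 := h(7, pair(branch(7, h(X, b, true), h(X, h(b, true, X), h(b, true, X))), true), pair(X, true)), B := branch(7, h(X, b, true), h(X, h(b, true, X), h(b, true, X))).
Bind X := pair(7, Y1); no other remaining equation mentions X. Substituting into the earlier bindings gives L := pair(7, Y1), X1 := h(7, pair(branch(7, h(pair(7, Y1), b, true), h(pair(7, Y1), h(b, true, pair(7, Y1)), h(b, true, pair(7, Y1)))), true), pair(pair(7, Y1), true)), Q := h(b, true, pair(7, Y1)), B := branch(7, h(pair(7, Y1), b, true), h(pair(7, Y1), h(b, true, pair(7, Y1)), h(b, true, pair(7, Y1)))), Y2 := pair(7, Y1).
Bind Y1 := e. Substituting into the earlier bindings gives L := pair(7, e), X1 := h(7, pair(branch(7, h(pair(7, e), b, true), h(pair(7, e), h(b, true, pair(7, e)), h(b, true, pair(7, e)))), true), pair(pair(7, e), true)), Q := h(b, true, pair(7, e)), B := branch(7, h(pair(7, e), b, true), h(pair(7, e), h(b, true, pair(7, e)), h(b, true, pair(7, e)))), Y2 := pair(7, e), X := pair(7, e).
MGU = { A ↦ 7, L ↦ pair(7, e), Y ↦ e, X1 ↦ h(7, pair(branch(7, h(pair(7, e), b, true), h(pair(7, e), h(b, true, pair(7, e)), h(b, true, pair(7, e)))), true), pair(pair(7, e), true)), Q ↦ h(b, true, pair(7, e)), B ↦ branch(7, h(pair(7, e), b, true), h(pair(7, e), h(b, true, pair(7, e)), h(b, true, pair(7, e)))), Y2 ↦ pair(7, e), X ↦ pair(7, e), Y1 ↦ e }, so Y ↦ e.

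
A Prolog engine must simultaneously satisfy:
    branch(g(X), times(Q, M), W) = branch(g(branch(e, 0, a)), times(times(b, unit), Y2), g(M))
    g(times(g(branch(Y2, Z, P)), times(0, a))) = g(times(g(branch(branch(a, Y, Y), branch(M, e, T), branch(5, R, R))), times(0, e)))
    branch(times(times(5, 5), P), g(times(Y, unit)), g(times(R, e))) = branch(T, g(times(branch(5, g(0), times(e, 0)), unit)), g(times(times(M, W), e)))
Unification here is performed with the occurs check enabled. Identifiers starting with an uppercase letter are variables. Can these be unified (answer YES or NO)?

NO

Decompose branch/3: g(X) = g(branch(e, 0, a)),  times(Q, M) = times(times(b, unit), Y2),  W = g(M).
Decompose g/1: X = branch(e, 0, a).
Bind X := branch(e, 0, a); no other remaining equation mentions X.
Decompose times/2: Q = times(b, unit),  M = Y2.
Bind Q := times(b, unit); no other remaining equation mentions Q.
Bind M := Y2; substituting into the remaining equations gives: W = g(Y2),  g(times(g(branch(Y2, Z, P)), times(0, a))) = g(times(g(branch(branch(a, Y, Y), branch(Y2, e, T), branch(5, R, R))), times(0, e))),  branch(times(times(5, 5), P), g(times(Y, unit)), g(times(R, e))) = branch(T, g(times(branch(5, g(0), times(e, 0)), unit)), g(times(times(Y2, W), e))).
Bind W := g(Y2); substituting into the one remaining equation that mentions W gives: branch(times(times(5, 5), P), g(times(Y, unit)), g(times(R, e))) = branch(T, g(times(branch(5, g(0), times(e, 0)), unit)), g(times(times(Y2, g(Y2)), e))).
Decompose g/1: times(g(branch(Y2, Z, P)), times(0, a)) = times(g(branch(branch(a, Y, Y), branch(Y2, e, T), branch(5, R, R))), times(0, e)).
Decompose times/2: g(branch(Y2, Z, P)) = g(branch(branch(a, Y, Y), branch(Y2, e, T), branch(5, R, R))),  times(0, a) = times(0, e).
Decompose g/1: branch(Y2, Z, P) = branch(branch(a, Y, Y), branch(Y2, e, T), branch(5, R, R)).
Decompose branch/3: Y2 = branch(a, Y, Y),  Z = branch(Y2, e, T),  P = branch(5, R, R).
Bind Y2 := branch(a, Y, Y); substituting into the 2 remaining equations that mention Y2 gives: Z = branch(branch(a, Y, Y), e, T),  branch(times(times(5, 5), P), g(times(Y, unit)), g(times(R, e))) = branch(T, g(times(branch(5, g(0), times(e, 0)), unit)), g(times(times(branch(a, Y, Y), g(branch(a, Y, Y))), e))). Substituting into the earlier bindings gives M := branch(a, Y, Y), W := g(branch(a, Y, Y)).
Bind Z := branch(branch(a, Y, Y), e, T); no other remaining equation mentions Z.
Bind P := branch(5, R, R); substituting into the one remaining equation that mentions P gives: branch(times(times(5, 5), branch(5, R, R)), g(times(Y, unit)), g(times(R, e))) = branch(T, g(times(branch(5, g(0), times(e, 0)), unit)), g(times(times(branch(a, Y, Y), g(branch(a, Y, Y))), e))).
Decompose times/2: 0 = 0,  a = e.
Delete trivial equation 0 = 0.
Clash: constants a and e differ; no unifier exists.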